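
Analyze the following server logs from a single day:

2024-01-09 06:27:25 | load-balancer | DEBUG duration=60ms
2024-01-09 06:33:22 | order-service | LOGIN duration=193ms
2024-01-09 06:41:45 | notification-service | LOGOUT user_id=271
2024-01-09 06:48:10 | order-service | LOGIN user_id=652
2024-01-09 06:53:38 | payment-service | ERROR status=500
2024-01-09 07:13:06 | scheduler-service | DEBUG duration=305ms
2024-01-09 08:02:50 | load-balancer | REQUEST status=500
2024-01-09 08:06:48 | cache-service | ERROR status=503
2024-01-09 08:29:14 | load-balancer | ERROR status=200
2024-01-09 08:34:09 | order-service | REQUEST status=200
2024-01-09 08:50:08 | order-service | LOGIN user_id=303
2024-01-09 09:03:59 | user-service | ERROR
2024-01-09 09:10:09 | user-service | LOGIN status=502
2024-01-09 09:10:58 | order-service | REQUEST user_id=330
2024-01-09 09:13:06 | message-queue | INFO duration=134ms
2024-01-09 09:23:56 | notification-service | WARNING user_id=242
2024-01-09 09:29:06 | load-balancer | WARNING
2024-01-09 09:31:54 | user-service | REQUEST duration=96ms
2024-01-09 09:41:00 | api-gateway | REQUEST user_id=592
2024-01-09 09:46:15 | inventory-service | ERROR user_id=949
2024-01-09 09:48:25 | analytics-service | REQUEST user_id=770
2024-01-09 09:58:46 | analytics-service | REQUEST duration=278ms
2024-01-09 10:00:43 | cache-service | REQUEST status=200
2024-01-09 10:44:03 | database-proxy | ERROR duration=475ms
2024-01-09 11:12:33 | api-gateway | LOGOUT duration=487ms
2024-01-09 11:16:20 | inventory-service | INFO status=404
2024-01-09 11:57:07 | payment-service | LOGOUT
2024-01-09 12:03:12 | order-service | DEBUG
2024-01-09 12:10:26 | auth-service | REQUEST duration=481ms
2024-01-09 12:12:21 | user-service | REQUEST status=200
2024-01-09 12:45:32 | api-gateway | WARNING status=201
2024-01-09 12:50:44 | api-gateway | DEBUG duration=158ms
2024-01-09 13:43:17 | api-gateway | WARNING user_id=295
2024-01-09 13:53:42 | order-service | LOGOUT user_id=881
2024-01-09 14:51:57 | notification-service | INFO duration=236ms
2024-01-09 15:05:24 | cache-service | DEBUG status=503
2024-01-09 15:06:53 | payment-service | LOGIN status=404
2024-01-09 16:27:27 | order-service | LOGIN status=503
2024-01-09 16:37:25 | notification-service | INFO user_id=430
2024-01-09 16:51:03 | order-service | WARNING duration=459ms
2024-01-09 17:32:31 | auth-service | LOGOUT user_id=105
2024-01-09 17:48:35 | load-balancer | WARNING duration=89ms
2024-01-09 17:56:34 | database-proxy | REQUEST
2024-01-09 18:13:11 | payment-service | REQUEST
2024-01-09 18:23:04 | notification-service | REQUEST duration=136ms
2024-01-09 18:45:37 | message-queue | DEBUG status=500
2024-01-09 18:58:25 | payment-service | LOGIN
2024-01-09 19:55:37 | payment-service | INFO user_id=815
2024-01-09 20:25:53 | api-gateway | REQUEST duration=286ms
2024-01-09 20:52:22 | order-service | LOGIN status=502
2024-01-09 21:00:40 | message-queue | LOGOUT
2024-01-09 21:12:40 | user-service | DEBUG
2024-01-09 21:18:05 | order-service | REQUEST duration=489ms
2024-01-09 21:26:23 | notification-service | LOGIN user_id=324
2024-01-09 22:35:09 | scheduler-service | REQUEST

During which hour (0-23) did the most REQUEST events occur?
9

To find the peak hour:

1. Group all REQUEST events by hour
2. Count events in each hour
3. Find hour with maximum count
4. Peak hour: 9 (with 5 events)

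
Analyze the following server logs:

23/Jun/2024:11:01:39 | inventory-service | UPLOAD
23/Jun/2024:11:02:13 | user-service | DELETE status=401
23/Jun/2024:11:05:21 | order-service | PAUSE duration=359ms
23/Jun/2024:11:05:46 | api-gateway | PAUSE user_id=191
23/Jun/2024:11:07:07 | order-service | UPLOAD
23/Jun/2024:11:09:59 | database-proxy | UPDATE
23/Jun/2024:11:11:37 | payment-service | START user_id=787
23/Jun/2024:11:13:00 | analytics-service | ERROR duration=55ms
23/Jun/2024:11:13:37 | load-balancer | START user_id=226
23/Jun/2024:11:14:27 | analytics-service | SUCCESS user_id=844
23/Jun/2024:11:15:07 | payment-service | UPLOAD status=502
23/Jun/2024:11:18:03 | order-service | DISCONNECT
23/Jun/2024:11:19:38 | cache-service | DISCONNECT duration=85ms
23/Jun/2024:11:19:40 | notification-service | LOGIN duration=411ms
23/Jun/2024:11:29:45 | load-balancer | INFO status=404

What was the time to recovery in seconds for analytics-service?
87

To calculate recovery time:

1. Find ERROR event for analytics-service: 23/Jun/2024:11:13:00
2. Find next SUCCESS event for analytics-service: 23/Jun/2024:11:14:27
3. Recovery time: 23/Jun/2024:11:14:27 - 23/Jun/2024:11:13:00 = 87 seconds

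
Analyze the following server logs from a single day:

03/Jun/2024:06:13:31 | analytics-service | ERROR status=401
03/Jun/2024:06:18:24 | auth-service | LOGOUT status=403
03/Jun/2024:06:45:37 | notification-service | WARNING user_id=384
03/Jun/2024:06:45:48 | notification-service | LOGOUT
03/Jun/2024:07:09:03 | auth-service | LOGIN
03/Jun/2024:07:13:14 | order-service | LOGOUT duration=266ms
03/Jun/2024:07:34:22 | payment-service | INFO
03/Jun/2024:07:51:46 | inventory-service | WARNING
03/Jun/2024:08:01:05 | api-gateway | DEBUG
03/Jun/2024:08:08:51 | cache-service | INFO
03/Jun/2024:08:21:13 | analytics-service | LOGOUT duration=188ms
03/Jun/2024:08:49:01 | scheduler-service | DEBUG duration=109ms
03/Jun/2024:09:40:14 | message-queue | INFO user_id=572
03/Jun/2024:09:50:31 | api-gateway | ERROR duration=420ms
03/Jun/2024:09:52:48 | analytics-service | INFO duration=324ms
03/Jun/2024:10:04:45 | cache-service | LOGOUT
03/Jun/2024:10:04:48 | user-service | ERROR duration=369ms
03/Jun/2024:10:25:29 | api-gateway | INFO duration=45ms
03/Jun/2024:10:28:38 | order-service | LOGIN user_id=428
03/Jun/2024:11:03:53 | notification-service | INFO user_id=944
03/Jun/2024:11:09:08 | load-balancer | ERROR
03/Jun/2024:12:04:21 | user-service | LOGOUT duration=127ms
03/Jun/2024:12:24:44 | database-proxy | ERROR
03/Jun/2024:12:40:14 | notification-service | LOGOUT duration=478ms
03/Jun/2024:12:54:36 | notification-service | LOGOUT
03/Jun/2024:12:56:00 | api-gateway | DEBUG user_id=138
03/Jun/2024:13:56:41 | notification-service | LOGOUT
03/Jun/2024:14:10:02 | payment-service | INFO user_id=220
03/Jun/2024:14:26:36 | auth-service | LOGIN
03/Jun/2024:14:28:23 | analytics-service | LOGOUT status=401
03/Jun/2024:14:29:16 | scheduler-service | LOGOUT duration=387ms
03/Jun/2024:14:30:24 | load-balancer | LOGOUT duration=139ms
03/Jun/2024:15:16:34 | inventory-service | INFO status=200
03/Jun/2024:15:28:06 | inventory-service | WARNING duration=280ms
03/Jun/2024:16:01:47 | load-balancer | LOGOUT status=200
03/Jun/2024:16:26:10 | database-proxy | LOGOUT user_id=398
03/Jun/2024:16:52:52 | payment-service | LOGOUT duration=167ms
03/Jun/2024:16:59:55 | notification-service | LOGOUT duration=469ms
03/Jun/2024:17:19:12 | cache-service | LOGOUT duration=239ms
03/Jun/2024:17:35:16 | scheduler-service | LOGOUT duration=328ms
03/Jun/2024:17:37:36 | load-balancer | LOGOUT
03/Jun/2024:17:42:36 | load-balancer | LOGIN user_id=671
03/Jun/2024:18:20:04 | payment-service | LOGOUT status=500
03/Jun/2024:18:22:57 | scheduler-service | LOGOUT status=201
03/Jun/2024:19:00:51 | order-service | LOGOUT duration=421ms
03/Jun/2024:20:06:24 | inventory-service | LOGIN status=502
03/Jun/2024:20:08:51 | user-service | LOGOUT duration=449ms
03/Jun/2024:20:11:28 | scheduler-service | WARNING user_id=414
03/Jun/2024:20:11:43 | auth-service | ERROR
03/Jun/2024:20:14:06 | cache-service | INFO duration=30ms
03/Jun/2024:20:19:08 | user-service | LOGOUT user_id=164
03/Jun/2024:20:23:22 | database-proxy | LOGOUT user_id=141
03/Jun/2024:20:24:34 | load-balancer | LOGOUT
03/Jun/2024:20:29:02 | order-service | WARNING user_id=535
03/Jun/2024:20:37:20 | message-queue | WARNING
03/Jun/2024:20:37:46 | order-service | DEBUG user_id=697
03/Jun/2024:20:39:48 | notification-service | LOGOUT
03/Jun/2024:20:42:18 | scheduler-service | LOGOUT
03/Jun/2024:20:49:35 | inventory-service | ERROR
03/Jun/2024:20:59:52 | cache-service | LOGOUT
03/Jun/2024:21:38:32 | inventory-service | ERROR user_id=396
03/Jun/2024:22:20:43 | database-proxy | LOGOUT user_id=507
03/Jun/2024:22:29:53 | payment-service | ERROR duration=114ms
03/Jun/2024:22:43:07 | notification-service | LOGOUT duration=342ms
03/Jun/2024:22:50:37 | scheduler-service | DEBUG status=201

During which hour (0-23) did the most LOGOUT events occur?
20

To find the peak hour:

1. Group all LOGOUT events by hour
2. Count events in each hour
3. Find hour with maximum count
4. Peak hour: 20 (with 7 events)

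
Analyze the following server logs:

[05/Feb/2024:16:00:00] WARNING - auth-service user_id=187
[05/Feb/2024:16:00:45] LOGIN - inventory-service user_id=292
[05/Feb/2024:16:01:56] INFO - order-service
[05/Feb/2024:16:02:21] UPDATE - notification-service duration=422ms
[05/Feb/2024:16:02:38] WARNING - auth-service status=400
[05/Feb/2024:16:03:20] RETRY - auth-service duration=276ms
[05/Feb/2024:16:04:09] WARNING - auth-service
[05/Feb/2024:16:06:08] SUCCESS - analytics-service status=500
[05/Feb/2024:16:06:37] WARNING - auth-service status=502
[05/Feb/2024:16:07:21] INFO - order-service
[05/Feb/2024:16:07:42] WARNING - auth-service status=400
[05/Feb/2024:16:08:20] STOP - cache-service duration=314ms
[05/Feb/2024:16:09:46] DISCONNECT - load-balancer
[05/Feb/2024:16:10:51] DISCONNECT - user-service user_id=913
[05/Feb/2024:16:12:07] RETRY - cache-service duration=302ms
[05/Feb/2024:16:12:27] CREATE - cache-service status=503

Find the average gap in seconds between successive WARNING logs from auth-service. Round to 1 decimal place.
115.5

To calculate average interval:

1. Find all WARNING events for auth-service in order
2. Calculate time gaps between consecutive events
3. Compute mean of gaps: 462 / 4 = 115.5 seconds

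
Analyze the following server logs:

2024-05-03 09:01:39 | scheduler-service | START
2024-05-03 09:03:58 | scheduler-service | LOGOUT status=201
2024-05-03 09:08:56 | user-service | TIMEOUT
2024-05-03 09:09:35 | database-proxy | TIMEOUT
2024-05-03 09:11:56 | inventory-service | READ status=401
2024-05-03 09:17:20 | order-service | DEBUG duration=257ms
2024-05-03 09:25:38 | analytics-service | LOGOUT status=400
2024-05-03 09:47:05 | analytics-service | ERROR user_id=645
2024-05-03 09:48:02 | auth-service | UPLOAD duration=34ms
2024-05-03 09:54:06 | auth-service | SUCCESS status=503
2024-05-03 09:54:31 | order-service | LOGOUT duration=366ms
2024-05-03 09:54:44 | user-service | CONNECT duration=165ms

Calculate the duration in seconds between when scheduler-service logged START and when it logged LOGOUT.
139

To find the time between events:

1. Locate the first START event for scheduler-service: 2024-05-03 09:01:39
2. Locate the first LOGOUT event for scheduler-service: 2024-05-03 09:03:58
3. Calculate the difference: 2024-05-03 09:03:58 - 2024-05-03 09:01:39 = 139 seconds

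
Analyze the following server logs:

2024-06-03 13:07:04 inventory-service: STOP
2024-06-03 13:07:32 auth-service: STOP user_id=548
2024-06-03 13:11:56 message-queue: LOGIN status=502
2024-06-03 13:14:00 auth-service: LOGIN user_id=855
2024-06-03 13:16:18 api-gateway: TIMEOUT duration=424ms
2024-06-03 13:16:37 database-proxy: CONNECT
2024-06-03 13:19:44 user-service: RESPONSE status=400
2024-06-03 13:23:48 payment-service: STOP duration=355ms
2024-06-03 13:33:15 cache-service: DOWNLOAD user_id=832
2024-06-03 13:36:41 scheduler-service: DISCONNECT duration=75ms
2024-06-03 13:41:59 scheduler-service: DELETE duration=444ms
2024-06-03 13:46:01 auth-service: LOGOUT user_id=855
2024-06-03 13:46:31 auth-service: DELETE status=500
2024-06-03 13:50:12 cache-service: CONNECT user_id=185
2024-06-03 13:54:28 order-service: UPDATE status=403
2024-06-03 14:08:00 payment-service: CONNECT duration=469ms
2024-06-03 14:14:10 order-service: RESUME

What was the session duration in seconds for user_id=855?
1921

To calculate session duration:

1. Find LOGIN event for user_id=855: 2024-06-03 13:14:00
2. Find LOGOUT event for user_id=855: 2024-06-03 13:46:01
3. Session duration: 2024-06-03 13:46:01 - 2024-06-03 13:14:00 = 1921 seconds (32 minutes)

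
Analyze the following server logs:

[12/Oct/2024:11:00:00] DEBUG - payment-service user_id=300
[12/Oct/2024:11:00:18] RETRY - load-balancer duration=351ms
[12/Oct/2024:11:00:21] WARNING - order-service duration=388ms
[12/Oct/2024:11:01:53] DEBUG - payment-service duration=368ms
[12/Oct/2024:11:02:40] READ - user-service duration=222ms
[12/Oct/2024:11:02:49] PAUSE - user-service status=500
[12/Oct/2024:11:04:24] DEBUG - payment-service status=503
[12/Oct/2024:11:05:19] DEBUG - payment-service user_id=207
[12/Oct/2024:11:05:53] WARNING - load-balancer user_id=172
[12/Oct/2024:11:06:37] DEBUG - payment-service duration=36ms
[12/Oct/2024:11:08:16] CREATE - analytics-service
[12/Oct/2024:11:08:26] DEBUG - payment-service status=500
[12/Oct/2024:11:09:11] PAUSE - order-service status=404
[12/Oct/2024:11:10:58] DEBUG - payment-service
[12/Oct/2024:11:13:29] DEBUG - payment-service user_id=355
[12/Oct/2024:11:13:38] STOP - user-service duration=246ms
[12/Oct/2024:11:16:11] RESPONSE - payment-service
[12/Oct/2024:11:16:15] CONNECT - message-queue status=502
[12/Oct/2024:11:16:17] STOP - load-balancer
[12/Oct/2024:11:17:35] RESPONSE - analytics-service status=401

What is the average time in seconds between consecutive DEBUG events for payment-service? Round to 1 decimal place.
115.6

To calculate average interval:

1. Find all DEBUG events for payment-service in order
2. Calculate time gaps between consecutive events
3. Compute mean of gaps: 809 / 7 = 115.6 seconds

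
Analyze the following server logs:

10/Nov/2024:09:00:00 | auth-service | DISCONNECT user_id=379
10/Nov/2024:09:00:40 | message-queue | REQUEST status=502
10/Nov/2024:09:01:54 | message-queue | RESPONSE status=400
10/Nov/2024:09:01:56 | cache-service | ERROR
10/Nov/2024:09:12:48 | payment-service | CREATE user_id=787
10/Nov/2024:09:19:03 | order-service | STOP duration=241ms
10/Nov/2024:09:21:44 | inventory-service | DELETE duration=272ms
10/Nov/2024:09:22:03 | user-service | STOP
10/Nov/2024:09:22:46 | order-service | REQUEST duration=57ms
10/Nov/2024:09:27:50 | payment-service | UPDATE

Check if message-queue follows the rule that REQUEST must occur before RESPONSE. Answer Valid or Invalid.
Valid

To validate ordering:

1. Required order: REQUEST → RESPONSE
2. Rule: REQUEST must occur before RESPONSE
3. Check actual order of events for message-queue
4. Result: Valid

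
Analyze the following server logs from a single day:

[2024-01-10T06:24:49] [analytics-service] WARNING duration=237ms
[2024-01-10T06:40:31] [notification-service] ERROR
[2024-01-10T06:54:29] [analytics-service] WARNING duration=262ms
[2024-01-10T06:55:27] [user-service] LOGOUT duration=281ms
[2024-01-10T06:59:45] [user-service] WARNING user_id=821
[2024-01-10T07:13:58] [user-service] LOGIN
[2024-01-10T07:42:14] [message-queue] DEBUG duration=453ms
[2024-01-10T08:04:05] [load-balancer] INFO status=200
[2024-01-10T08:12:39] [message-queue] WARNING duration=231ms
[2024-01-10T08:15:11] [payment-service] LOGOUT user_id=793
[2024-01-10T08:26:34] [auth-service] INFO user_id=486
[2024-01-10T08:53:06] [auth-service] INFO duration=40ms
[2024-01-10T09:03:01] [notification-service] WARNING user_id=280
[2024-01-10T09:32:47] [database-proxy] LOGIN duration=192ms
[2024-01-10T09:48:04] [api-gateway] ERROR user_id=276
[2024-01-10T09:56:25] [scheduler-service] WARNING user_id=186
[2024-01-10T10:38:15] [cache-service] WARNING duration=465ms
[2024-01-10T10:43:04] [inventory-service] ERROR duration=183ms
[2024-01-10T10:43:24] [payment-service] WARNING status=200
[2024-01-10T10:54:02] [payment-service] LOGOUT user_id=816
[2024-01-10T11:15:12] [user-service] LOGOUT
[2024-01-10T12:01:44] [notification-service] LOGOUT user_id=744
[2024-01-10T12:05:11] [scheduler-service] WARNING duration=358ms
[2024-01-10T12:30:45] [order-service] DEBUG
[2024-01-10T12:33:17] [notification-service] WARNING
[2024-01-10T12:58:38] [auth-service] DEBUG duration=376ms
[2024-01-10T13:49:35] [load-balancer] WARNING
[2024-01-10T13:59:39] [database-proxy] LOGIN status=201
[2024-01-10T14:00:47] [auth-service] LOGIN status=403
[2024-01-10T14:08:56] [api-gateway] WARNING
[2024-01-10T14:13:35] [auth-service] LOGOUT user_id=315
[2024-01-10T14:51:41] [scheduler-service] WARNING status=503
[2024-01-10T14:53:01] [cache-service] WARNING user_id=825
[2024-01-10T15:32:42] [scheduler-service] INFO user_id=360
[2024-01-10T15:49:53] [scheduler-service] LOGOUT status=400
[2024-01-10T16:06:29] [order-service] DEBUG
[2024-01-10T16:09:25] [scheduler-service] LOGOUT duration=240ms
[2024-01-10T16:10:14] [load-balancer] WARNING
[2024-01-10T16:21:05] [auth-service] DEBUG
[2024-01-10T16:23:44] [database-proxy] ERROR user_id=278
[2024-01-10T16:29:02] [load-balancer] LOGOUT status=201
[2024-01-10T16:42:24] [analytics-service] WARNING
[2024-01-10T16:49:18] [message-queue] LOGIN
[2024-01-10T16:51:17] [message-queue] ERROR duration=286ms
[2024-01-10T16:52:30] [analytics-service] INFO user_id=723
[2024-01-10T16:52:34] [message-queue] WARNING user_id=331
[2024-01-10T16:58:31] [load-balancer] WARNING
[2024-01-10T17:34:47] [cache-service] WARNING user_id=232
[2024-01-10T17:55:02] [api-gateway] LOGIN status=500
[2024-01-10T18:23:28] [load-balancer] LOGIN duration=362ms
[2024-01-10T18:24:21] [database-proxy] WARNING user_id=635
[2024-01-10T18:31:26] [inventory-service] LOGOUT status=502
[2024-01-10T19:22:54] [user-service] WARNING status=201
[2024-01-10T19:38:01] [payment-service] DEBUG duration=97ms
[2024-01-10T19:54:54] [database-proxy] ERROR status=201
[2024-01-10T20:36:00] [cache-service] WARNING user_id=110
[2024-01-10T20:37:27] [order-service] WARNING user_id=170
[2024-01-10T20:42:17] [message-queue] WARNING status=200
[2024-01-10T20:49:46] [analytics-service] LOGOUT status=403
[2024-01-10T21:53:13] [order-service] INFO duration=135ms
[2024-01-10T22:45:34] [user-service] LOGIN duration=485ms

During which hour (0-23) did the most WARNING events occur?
16

To find the peak hour:

1. Group all WARNING events by hour
2. Count events in each hour
3. Find hour with maximum count
4. Peak hour: 16 (with 4 events)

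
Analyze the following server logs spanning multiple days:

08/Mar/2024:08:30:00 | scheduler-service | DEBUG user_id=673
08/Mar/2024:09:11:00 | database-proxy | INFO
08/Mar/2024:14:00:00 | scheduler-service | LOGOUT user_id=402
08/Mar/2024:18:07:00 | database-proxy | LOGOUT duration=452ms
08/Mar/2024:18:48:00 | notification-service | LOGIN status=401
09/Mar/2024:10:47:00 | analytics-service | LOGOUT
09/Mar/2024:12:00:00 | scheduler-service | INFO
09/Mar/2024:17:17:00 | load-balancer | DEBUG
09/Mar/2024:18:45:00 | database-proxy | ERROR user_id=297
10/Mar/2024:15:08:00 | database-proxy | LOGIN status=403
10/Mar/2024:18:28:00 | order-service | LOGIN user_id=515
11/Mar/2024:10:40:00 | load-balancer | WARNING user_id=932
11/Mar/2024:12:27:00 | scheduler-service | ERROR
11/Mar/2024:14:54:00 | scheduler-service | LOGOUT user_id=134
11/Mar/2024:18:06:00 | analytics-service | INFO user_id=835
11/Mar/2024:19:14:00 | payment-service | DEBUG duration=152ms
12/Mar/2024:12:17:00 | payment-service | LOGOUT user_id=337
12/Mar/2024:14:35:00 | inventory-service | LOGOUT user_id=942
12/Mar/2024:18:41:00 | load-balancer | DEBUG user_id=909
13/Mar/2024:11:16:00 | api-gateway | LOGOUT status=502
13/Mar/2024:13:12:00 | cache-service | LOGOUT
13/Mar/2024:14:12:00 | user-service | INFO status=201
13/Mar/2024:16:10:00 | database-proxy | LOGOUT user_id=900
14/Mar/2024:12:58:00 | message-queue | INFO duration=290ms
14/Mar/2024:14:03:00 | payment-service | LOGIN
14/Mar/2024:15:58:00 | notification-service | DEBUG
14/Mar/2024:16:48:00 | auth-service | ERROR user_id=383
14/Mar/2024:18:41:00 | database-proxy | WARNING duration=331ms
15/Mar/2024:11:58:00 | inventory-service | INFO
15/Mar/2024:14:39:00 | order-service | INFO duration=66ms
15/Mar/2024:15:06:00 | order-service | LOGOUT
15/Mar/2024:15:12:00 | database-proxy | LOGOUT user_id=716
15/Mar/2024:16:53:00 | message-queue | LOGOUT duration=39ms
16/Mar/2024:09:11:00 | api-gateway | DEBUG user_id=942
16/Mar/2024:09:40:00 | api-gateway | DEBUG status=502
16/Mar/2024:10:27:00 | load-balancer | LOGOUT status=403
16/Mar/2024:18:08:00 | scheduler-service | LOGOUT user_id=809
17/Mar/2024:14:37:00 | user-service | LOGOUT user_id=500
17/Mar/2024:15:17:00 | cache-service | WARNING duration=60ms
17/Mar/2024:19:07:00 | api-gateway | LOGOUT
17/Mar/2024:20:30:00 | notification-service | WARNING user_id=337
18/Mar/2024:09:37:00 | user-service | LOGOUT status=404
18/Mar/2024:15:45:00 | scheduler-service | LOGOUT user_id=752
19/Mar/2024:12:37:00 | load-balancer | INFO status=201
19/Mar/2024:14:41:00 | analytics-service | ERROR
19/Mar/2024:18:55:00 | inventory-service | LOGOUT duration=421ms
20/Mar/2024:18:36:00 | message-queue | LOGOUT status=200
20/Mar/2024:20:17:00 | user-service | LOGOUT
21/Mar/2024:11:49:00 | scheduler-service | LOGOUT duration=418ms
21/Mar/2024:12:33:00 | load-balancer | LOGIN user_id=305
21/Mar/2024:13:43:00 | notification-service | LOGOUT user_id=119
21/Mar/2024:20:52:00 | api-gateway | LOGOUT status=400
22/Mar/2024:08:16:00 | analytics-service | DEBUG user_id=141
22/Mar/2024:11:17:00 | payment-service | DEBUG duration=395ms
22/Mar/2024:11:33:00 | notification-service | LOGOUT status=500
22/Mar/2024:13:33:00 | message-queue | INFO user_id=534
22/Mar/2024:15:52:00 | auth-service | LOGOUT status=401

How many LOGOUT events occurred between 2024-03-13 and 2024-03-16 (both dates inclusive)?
8

To filter by date range:

1. Date range: 2024-03-13 through 2024-03-16, both dates inclusive
2. Filter for LOGOUT events whose date falls in this range
3. Count matching events: 8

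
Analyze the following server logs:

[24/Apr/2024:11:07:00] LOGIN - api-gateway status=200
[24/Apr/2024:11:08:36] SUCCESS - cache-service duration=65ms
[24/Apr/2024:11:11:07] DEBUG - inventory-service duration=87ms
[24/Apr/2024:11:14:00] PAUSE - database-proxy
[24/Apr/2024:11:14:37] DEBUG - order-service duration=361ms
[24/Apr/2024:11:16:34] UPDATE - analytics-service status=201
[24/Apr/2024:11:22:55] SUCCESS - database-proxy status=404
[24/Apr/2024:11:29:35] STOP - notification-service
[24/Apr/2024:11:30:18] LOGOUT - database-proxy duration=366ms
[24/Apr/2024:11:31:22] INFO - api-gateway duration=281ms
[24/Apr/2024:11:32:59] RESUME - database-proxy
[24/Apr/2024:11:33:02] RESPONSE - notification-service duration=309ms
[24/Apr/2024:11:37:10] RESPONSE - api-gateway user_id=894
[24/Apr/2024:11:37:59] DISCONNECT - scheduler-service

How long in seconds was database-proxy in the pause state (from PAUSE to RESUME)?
1139

To calculate state duration:

1. Find PAUSE event for database-proxy: 24/Apr/2024:11:14:00
2. Find RESUME event for database-proxy: 24/Apr/2024:11:32:59
3. Calculate duration: 24/Apr/2024:11:32:59 - 24/Apr/2024:11:14:00 = 1139 seconds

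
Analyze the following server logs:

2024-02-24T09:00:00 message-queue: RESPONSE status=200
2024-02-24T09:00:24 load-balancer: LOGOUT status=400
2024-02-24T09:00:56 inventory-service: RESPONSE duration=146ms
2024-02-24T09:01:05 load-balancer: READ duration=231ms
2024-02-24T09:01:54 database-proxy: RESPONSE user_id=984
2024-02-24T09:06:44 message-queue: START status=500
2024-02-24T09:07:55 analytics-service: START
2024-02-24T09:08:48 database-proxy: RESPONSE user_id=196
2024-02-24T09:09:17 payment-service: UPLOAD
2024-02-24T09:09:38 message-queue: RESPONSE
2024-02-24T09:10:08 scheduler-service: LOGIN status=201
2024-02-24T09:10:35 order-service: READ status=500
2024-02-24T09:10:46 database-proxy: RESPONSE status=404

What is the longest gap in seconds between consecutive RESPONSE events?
414

To find the longest gap:

1. Extract all RESPONSE events in chronological order
2. Calculate time differences between consecutive events
3. Find the maximum difference
4. Longest gap: 414 seconds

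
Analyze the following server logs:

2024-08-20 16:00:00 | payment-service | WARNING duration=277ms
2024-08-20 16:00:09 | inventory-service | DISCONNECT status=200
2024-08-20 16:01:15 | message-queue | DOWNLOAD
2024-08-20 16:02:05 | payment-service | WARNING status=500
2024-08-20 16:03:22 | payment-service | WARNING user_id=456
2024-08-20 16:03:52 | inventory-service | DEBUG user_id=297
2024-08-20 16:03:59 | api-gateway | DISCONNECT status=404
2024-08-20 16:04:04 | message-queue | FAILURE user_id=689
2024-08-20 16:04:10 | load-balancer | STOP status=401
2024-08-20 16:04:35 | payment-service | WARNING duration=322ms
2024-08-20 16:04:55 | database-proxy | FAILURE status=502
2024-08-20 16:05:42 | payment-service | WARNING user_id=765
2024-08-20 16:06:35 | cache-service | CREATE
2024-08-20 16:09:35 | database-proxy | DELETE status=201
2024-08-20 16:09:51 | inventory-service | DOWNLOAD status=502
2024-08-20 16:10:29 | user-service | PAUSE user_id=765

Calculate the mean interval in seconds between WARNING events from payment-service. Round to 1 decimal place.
85.5

To calculate average interval:

1. Find all WARNING events for payment-service in order
2. Calculate time gaps between consecutive events
3. Compute mean of gaps: 342 / 4 = 85.5 seconds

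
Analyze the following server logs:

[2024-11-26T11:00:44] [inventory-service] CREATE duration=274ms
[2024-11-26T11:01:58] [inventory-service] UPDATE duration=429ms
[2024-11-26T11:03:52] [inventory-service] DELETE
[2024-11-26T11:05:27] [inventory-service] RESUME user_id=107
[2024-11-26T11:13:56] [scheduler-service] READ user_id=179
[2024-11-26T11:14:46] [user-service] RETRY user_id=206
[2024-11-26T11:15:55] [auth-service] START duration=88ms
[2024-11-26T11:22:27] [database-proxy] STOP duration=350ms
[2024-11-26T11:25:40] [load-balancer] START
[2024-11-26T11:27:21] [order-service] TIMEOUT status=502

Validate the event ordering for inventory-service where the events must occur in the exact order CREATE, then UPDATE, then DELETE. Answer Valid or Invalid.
Valid

To validate ordering:

1. Required order: CREATE → UPDATE → DELETE
2. Rule: the events must occur in the exact order CREATE, then UPDATE, then DELETE
3. Check actual order of events for inventory-service
4. Result: Valid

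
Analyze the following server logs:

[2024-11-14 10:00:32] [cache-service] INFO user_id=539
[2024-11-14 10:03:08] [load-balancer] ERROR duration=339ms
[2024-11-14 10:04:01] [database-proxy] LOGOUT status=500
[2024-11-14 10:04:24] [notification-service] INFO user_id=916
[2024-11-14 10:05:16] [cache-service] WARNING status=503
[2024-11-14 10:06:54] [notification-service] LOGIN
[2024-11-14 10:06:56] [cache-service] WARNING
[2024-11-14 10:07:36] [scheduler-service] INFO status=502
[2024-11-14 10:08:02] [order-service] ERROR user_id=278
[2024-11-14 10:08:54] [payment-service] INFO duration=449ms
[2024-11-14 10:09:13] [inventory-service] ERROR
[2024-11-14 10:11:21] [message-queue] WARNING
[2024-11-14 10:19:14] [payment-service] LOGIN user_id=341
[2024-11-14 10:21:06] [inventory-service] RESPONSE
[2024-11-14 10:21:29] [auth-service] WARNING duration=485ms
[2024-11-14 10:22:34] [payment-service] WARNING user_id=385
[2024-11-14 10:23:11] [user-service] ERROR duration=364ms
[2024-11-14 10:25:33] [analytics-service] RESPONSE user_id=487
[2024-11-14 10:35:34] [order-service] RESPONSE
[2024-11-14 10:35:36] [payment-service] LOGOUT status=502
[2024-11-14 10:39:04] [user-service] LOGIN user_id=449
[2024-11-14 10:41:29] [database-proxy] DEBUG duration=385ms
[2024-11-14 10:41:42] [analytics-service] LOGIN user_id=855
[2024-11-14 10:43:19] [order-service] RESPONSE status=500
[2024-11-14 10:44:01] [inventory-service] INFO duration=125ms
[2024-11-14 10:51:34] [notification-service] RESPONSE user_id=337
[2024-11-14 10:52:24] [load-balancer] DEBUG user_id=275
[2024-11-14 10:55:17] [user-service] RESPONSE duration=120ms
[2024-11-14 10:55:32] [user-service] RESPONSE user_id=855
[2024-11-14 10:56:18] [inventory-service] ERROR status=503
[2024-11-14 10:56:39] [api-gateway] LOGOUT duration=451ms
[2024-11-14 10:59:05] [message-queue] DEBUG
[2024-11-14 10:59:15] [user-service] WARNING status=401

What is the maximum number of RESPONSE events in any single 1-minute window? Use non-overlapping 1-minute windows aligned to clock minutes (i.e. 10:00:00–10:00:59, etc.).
2

To find the burst window:

1. Divide the log period into non-overlapping 1-minute windows starting at 10:00
2. Count RESPONSE events in each window
3. Find the window with maximum count
4. Maximum events in a window: 2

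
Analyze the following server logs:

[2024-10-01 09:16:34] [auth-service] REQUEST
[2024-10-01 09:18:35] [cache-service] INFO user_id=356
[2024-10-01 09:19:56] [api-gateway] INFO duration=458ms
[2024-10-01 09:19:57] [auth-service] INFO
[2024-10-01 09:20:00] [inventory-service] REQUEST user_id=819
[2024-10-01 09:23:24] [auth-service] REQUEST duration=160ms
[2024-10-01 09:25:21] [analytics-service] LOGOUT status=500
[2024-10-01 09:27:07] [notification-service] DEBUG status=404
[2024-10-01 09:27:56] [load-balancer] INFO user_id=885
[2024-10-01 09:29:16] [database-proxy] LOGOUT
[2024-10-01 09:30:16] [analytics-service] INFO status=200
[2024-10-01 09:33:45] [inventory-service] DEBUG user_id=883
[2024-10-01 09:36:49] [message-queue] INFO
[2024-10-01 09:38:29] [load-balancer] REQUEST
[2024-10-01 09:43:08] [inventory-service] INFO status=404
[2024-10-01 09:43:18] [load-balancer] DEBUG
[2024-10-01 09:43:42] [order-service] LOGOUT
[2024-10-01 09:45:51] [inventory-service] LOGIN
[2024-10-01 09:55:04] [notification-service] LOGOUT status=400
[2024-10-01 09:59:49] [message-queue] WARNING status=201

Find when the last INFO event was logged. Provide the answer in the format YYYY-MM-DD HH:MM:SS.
2024-10-01 09:43:08

To find the last event:

1. Filter for all INFO events
2. Sort by timestamp
3. Select the last one
4. Timestamp: 2024-10-01 09:43:08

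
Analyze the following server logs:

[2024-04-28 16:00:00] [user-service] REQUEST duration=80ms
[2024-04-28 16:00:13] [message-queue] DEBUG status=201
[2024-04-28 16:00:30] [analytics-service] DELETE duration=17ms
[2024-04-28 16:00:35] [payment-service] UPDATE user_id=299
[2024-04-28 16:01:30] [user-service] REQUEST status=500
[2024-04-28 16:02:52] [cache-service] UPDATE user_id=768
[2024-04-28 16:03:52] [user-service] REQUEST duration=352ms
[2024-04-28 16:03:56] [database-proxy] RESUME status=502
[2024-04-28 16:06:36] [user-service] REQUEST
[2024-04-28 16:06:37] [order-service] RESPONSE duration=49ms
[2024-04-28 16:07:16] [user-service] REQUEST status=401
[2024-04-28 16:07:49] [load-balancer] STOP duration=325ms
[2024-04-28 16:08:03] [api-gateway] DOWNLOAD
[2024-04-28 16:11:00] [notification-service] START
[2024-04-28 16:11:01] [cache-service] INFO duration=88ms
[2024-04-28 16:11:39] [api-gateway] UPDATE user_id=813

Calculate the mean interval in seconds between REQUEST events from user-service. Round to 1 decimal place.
109.0

To calculate average interval:

1. Find all REQUEST events for user-service in order
2. Calculate time gaps between consecutive events
3. Compute mean of gaps: 436 / 4 = 109.0 seconds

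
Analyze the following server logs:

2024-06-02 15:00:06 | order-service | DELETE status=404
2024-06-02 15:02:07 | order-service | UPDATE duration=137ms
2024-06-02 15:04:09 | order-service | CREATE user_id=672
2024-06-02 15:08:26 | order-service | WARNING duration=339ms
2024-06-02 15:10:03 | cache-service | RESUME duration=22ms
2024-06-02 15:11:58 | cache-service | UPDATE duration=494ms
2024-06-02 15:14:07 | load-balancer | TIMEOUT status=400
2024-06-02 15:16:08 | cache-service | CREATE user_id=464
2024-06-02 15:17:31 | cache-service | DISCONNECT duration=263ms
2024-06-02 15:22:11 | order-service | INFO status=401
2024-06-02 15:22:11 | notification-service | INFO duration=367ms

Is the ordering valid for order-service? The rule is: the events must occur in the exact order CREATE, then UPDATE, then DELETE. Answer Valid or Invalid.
Invalid

To validate ordering:

1. Required order: CREATE → UPDATE → DELETE
2. Rule: the events must occur in the exact order CREATE, then UPDATE, then DELETE
3. Check actual order of events for order-service
4. Result: Invalid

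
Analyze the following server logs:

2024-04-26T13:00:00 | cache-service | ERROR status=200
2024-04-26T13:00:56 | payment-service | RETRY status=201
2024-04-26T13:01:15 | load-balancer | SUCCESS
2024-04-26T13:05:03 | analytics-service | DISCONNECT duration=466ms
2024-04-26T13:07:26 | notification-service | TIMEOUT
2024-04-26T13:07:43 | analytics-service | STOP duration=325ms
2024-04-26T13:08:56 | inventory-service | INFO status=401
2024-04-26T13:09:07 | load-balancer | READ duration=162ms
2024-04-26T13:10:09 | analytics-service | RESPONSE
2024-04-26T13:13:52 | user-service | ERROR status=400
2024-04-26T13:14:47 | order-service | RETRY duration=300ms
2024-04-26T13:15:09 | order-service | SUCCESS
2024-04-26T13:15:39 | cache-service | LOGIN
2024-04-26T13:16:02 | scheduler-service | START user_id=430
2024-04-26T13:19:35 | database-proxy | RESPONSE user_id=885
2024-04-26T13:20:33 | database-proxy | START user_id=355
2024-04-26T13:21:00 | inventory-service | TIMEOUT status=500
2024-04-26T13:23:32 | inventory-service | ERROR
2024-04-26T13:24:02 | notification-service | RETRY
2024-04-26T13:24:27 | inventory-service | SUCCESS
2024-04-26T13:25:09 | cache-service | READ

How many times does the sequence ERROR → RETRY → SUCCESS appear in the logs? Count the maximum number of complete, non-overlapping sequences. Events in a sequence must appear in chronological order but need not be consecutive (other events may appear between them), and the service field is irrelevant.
3

To count sequences:

1. Look for pattern: ERROR → RETRY → SUCCESS
2. Greedily scan the log in chronological order, matching each sequence element in turn (ignoring service)
3. Each time the full pattern completes, increment the count and restart matching from the next event
4. Complete non-overlapping sequences found: 3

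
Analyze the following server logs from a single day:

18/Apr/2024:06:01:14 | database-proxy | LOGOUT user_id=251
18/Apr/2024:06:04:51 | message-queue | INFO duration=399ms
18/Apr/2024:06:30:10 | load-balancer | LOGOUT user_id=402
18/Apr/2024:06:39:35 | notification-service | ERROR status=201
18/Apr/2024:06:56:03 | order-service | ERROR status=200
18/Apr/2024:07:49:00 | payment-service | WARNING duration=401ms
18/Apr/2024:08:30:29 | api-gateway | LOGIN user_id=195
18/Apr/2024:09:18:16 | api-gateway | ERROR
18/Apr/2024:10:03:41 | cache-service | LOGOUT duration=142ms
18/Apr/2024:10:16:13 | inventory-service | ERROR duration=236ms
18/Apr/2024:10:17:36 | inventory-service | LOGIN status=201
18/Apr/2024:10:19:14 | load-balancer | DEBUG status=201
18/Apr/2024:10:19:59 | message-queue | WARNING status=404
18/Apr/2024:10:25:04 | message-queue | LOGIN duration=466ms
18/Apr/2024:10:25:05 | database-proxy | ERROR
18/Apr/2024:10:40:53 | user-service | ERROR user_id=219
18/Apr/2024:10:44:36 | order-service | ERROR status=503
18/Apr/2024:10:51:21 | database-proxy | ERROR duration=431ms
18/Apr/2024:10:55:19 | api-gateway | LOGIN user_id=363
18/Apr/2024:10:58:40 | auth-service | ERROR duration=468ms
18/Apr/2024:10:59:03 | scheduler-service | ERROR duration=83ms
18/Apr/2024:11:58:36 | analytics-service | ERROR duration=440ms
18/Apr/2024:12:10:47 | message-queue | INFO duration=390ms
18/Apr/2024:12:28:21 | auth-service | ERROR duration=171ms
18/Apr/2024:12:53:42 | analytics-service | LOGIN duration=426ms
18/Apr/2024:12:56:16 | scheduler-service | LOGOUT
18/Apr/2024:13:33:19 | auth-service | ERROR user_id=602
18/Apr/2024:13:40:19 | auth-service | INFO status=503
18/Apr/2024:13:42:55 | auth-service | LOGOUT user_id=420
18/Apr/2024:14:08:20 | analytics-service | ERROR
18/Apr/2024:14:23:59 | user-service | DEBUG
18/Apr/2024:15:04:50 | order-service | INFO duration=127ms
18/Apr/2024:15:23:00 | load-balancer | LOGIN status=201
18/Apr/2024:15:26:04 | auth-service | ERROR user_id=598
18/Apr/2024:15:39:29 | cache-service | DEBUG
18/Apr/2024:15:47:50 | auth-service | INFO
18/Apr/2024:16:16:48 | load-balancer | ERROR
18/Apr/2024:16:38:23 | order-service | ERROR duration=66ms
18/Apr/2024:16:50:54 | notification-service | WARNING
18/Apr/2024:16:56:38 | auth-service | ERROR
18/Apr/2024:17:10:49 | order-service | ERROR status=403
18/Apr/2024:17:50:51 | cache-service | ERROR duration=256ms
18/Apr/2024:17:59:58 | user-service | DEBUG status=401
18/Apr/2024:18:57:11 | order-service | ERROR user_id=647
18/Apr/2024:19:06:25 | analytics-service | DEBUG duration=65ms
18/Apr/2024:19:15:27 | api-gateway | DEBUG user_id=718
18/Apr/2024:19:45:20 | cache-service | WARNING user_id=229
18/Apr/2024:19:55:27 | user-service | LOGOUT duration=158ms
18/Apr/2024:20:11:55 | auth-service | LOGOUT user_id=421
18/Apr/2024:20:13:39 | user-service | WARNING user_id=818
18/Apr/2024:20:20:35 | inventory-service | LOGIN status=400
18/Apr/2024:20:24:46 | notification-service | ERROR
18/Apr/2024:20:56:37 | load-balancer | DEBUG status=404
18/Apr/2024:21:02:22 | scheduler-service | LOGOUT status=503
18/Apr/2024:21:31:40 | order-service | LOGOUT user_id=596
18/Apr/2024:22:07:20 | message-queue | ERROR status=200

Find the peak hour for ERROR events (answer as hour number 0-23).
10

To find the peak hour:

1. Group all ERROR events by hour
2. Count events in each hour
3. Find hour with maximum count
4. Peak hour: 10 (with 7 events)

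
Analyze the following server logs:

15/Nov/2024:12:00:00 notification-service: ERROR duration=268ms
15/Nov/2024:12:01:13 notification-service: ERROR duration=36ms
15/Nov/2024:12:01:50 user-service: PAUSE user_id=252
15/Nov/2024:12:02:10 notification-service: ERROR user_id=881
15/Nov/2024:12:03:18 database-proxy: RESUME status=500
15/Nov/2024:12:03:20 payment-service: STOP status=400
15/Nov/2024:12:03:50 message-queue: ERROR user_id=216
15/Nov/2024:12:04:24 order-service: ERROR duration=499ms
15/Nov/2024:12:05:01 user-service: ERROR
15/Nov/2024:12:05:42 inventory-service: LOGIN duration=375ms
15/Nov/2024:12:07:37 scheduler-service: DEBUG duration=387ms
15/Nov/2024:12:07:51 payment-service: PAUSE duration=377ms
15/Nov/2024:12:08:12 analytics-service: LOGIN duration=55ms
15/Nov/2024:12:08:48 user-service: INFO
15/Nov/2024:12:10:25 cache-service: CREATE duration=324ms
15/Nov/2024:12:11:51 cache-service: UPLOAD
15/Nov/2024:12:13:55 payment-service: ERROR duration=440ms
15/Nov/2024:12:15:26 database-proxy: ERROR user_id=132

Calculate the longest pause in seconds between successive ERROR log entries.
534

To find the longest gap:

1. Extract all ERROR events in chronological order
2. Calculate time differences between consecutive events
3. Find the maximum difference
4. Longest gap: 534 seconds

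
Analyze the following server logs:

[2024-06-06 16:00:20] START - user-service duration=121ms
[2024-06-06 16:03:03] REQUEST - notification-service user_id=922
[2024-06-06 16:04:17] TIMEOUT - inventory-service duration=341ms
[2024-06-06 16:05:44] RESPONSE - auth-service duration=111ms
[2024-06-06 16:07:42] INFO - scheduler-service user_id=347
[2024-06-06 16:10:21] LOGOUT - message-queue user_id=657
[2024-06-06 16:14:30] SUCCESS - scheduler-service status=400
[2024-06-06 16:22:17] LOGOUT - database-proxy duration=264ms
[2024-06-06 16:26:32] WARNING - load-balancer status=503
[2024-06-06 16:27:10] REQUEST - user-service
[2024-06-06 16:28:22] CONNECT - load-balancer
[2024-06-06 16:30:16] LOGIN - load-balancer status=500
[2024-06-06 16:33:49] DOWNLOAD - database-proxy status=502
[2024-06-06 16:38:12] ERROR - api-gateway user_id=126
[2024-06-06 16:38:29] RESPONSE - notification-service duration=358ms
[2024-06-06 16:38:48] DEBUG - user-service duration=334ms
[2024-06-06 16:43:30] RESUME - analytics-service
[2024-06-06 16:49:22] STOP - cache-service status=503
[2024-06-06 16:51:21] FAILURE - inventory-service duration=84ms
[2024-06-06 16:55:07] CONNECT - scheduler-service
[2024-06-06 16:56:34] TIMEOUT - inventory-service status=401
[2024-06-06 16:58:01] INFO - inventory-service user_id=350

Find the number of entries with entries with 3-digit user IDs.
5

To find matching entries:

1. Pattern to match: entries with 3-digit user IDs
2. Scan each log entry for the pattern
3. Count matches: 5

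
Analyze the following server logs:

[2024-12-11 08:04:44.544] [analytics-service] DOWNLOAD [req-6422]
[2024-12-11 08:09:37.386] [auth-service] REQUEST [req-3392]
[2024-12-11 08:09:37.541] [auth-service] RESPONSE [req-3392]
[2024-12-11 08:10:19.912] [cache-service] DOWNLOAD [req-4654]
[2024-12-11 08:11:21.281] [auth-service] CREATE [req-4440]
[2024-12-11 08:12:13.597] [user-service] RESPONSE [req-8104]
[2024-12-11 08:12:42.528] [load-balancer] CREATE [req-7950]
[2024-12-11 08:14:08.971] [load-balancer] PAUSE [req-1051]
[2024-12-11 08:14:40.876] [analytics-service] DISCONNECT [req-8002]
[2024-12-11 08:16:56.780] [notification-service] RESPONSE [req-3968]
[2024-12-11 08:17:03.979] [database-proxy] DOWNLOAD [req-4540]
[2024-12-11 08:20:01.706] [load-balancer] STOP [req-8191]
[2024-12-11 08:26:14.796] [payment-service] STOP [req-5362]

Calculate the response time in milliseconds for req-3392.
155

To calculate latency:

1. Find REQUEST with id req-3392: 2024-12-11 08:09:37.386
2. Find RESPONSE with id req-3392: 2024-12-11 08:09:37.541
3. Latency: 2024-12-11 08:09:37.541 - 2024-12-11 08:09:37.386 = 155ms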